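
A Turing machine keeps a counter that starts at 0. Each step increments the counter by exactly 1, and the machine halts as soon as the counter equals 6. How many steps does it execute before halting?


Counter starts at 0. Counting sequence:
  Step 1: counter = 1
  Step 2: counter = 2
  Step 3: counter = 3
  Step 4: counter = 4
  Step 5: counter = 5
  Step 6: counter = 6
Counter reached 6 -> halt
Total steps = 6

6


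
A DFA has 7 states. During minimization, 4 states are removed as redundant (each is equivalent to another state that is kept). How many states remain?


Original DFA: 7 states
Redundant states removed: 4
Minimized states = original - removed
= 7 - 4
= 3

3


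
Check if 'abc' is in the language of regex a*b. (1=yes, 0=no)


Pattern: a*b
String: 'abc'
Pattern requires: zero or more 'a's followed by exactly one 'b'
Found 1 leading 'a's
Remaining: 'bc'
Remaining is not 'b' -> no match
Result: 0

0


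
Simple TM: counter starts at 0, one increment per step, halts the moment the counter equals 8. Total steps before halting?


Counter starts at 0. Counting sequence:
  Step 1: counter = 1
  Step 2: counter = 2
  Step 3: counter = 3
  Step 4: counter = 4
  Step 5: counter = 5
  Step 6: counter = 6
  Step 7: counter = 7
  Step 8: counter = 8
Counter reached 8 -> halt
Total steps = 8

8


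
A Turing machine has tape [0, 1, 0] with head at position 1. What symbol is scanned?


Tape: [0, 1, 0]
Positions: 0 1 2
Values:    0 1 0
Head at position 1
tape[1] = 1

1


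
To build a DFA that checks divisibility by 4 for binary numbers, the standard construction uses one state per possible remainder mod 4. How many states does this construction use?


Divisibility by 4 is tracked via the remainder mod 4: 0, 1, ..., 3
The construction assigns one state to each remainder
Number of remainders = 4

4


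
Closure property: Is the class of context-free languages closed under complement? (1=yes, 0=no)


CFL closure properties:
  Closed under: union, concatenation, Kleene star
  NOT closed under: intersection, complement
Operation 'complement' is in not-closed list -> No (not closed)

0


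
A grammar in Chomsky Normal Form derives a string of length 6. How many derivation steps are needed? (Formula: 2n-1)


Chomsky Normal Form derivation:
String length n = 6
Each step either:
  - Splits a nonterminal into two (n-1 such steps)
  - Converts a nonterminal to terminal (n such steps)
Total = (n-1) + n = 2n - 1
= 2(6) - 1
= 12 - 1
= 11

11


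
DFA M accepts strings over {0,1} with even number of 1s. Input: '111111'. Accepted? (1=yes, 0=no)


DFA has 2 states: q_even (start, accept=yes) and q_odd
Processing string '111111' character by character:
  Position 0: read '1', 1-count=1 -> q_odd
  Position 1: read '1', 1-count=2 -> q_even
  Position 2: read '1', 1-count=3 -> q_odd
  Position 3: read '1', 1-count=4 -> q_even
  Position 4: read '1', 1-count=5 -> q_odd
  Position 5: read '1', 1-count=6 -> q_even
Final state: q_even, total 1s = 6 (even); the DFA requires an even count -> accept

1


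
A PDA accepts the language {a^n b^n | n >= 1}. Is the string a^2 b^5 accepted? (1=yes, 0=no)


Language requires equal numbers of a's and b's
PDA pushes for each 'a', pops for each 'b'
Number of a's = 2
Number of b's = 5
2 != 5 -> Reject

0


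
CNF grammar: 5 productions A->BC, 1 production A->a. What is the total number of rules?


CNF allows two rule forms:
  A -> BC (binary): 5 rules
  A -> a (terminal): 1 rule
Total = 5 + 1 = 6

6


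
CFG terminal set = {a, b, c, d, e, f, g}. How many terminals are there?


Terminal symbols: a, b, c, d, e, f, g
Counting each: a (#1), b (#2), c (#3), d (#4), e (#5), f (#6), g (#7)
Total = 7

7


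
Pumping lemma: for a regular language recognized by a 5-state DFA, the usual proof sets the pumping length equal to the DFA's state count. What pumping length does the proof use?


Pumping lemma for regular languages (standard proof):
Take p = |Q|, the number of DFA states.
Any string of length >= |Q| passes through |Q|+1 states while reading its first |Q| symbols,
so by pigeonhole some state repeats, giving the loop that can be pumped.
Here |Q| = 5
Therefore the proof uses p = 5

5


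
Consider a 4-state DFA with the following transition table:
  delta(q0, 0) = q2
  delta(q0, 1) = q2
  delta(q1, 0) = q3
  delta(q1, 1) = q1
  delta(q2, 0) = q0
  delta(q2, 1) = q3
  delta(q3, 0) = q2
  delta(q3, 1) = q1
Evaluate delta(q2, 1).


Looking up transition function:
delta(q2, 1) in the table
Row: q2, Column: 1
Result: q3

q3


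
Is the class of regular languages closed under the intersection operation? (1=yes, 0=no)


Regular languages are closed under:
- Union (DFA product construction)
- Intersection (DFA product construction)
- Complement (swap accept/reject states)
- Concatenation (NFA construction)
- Kleene star (NFA construction)
intersection is in this list
Therefore: closed

1


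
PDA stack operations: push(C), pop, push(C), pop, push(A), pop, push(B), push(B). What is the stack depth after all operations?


Tracing stack operations:
  push(C) -> stack = [C], depth=1
  pop -> removed C, stack = [], depth=0
  push(C) -> stack = [C], depth=1
  pop -> removed C, stack = [], depth=0
  push(A) -> stack = [A], depth=1
  pop -> removed A, stack = [], depth=0
  push(B) -> stack = [B], depth=1
  push(B) -> stack = [B,B], depth=2
Final depth = 2

2


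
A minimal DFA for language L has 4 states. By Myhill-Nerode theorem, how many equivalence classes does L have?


Myhill-Nerode theorem:
Number of equivalence classes = number of states in minimal DFA
Minimal DFA states = 4
Therefore equivalence classes = 4

4


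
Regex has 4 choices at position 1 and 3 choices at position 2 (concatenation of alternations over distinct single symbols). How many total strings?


First group: 4 alternatives
Second group: 3 alternatives
Concatenation: each choice from group 1 pairs with each from group 2
Total = 4 x 3 = 12

12


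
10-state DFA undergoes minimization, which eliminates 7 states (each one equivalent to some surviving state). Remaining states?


Original DFA: 10 states
Redundant states removed: 7
Minimized states = original - removed
= 10 - 7
= 3

3


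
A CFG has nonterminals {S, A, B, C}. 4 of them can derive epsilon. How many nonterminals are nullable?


Nonterminals: {S, A, B, C}
A nonterminal is nullable if it can derive epsilon
Counting nullable nonterminals: 4
Total nullable = 4

4


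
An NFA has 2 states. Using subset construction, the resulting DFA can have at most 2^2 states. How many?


NFA has 2 states
Subset construction: each DFA state = subset of NFA states
Maximum subsets = 2^2
2^2 = 4

4


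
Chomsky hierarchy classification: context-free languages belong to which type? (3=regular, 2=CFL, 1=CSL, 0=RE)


Chomsky hierarchy levels:
  Type 3: Regular (DFA/NFA/regex)
  Type 2: Context-free (PDA)
  Type 1: Context-sensitive
  Type 0: Recursively enumerable (TM)
'context-free' corresponds to Type 2

2


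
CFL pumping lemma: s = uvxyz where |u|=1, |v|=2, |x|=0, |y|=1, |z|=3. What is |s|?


|s| = |u| + |v| + |x| + |y| + |z|
= 1 + 2 + 0 + 1 + 3
= 3 + 0 + 4
= 3 + 4
= 7

7


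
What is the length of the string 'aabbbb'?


String: 'aabbbb'
Counting characters:
  'a' appears 2 time(s)
  'b' appears 4 time(s)
Total length = 2 + 4 = 6

6


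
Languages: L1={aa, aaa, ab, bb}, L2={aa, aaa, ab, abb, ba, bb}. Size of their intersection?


L1 = {aa, aaa, ab, bb}
L2 = {aa, aaa, ab, abb, ba, bb}
Checking each string in L1 against L2:
  'aa': in L2? Yes
  'aaa': in L2? Yes
  'ab': in L2? Yes
  'bb': in L2? Yes
Intersection = {aa, aaa, ab, bb}
|L1 ∩ L2| = 4

4


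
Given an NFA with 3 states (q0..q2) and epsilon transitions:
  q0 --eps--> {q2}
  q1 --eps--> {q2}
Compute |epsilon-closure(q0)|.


Starting from q0
Initialize closure = {q0}
Follow epsilon from q0 -> add q2
Final closure: {q0, q2}
Size = 2

2


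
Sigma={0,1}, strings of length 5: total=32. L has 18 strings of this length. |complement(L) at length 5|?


Alphabet: {0,1}
String length: 5
Total strings of length 5 = 2^5 = 32
Strings in L = 18
Complement = total - |L|
= 32 - 18
= 14

14


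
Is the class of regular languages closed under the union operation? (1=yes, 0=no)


Regular languages are closed under:
- Union (DFA product construction)
- Intersection (DFA product construction)
- Complement (swap accept/reject states)
- Concatenation (NFA construction)
- Kleene star (NFA construction)
union is in this list
Therefore: closed

1


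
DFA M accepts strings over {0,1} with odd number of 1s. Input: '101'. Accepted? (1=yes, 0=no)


DFA has 2 states: q_even (start, accept=no) and q_odd
Processing string '101' character by character:
  Position 0: read '1', 1-count=1 -> q_odd
  Position 1: read '0', 1-count=1 -> q_odd (no change)
  Position 2: read '1', 1-count=2 -> q_even
Final state: q_even, total 1s = 2 (even); the DFA requires an odd count -> reject

0


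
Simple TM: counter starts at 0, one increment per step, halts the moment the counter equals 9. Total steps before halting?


Counter starts at 0. Counting sequence:
  Step 1: counter = 1
  Step 2: counter = 2
  Step 3: counter = 3
  Step 4: counter = 4
  Step 5: counter = 5
  Step 6: counter = 6
  ...
  Step 9: counter = 9
Counter reached 9 -> halt
Total steps = 9

9


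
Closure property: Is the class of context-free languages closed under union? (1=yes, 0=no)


CFL closure properties:
  Closed under: union, concatenation, Kleene star
  NOT closed under: intersection, complement
Operation 'union' is in closed list -> Yes (closed)

1


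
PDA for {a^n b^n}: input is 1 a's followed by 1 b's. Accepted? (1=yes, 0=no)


Language requires equal numbers of a's and b's
PDA pushes for each 'a', pops for each 'b'
Number of a's = 1
Number of b's = 1
1 == 1 -> Accept

1


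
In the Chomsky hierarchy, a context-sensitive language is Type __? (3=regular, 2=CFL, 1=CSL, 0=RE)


Chomsky hierarchy levels:
  Type 3: Regular (DFA/NFA/regex)
  Type 2: Context-free (PDA)
  Type 1: Context-sensitive
  Type 0: Recursively enumerable (TM)
'context-sensitive' corresponds to Type 1

1


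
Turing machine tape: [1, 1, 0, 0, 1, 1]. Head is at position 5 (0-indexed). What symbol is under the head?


Tape: [1, 1, 0, 0, 1, 1]
Positions: 0 1 2 3 4 5
Values:    1 1 0 0 1 1
Head at position 5
tape[5] = 1

1


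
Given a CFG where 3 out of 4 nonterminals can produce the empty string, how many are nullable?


Nonterminals: {S, A, B, C}
A nonterminal is nullable if it can derive epsilon
Counting nullable nonterminals: 3
Total nullable = 3

3


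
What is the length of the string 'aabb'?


String: 'aabb'
Counting characters:
  'a' appears 2 time(s)
  'b' appears 2 time(s)
Total length = 2 + 2 = 4

4


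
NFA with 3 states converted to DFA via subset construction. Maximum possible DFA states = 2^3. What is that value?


NFA has 3 states
Subset construction: each DFA state = subset of NFA states
Maximum subsets = 2^3
2^3 = 8

8


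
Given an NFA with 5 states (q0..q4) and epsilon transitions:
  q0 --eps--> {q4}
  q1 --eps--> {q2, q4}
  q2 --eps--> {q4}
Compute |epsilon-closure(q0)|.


Starting from q0
Initialize closure = {q0}
Follow epsilon from q0 -> add q4
Final closure: {q0, q4}
Size = 2

2


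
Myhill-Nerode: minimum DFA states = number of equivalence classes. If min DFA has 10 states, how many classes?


Myhill-Nerode theorem:
Number of equivalence classes = number of states in minimal DFA
Minimal DFA states = 10
Therefore equivalence classes = 10

10


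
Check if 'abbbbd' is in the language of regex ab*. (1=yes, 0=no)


Pattern: ab*
String: 'abbbbd'
Pattern requires: exactly one 'a' followed by zero or more 'b's
First char is 'a' -> OK
Rest 'bbbbd': all b's? No
Result: 0

0


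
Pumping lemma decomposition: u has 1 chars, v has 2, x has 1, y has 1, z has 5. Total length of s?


|s| = |u| + |v| + |x| + |y| + |z|
= 1 + 2 + 1 + 1 + 5
= 3 + 1 + 6
= 4 + 6
= 10

10


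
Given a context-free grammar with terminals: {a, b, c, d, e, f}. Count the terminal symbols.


Terminal symbols: a, b, c, d, e, f
Counting each: a (#1), b (#2), c (#3), d (#4), e (#5), f (#6)
Total = 6

6


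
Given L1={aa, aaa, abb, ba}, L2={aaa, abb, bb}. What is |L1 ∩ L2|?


L1 = {aa, aaa, abb, ba}
L2 = {aaa, abb, bb}
Checking each string in L1 against L2:
  'aa': in L2? No
  'aaa': in L2? Yes
  'abb': in L2? Yes
  'ba': in L2? No
Intersection = {aaa, abb}
|L1 ∩ L2| = 2

2


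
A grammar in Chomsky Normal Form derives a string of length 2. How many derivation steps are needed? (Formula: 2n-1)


Chomsky Normal Form derivation:
String length n = 2
Each step either:
  - Splits a nonterminal into two (n-1 such steps)
  - Converts a nonterminal to terminal (n such steps)
Total = (n-1) + n = 2n - 1
= 2(2) - 1
= 4 - 1
= 3

3


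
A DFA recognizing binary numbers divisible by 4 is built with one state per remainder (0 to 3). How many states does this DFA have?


Divisibility by 4 is tracked via the remainder mod 4: 0, 1, ..., 3
The construction assigns one state to each remainder
Number of remainders = 4

4


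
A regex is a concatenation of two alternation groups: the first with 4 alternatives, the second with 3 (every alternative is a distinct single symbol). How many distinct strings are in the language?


First group: 4 alternatives
Second group: 3 alternatives
Concatenation: each choice from group 1 pairs with each from group 2
Total = 4 x 3 = 12

12


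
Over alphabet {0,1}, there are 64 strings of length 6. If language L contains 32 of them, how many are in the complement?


Alphabet: {0,1}
String length: 6
Total strings of length 6 = 2^6 = 64
Strings in L = 32
Complement = total - |L|
= 64 - 32
= 32

32


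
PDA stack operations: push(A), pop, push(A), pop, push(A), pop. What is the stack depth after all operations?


Tracing stack operations:
  push(A) -> stack = [A], depth=1
  pop -> removed A, stack = [], depth=0
  push(A) -> stack = [A], depth=1
  pop -> removed A, stack = [], depth=0
  push(A) -> stack = [A], depth=1
  pop -> removed A, stack = [], depth=0
Final depth = 0

0


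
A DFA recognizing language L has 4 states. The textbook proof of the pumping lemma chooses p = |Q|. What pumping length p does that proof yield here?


Pumping lemma for regular languages (standard proof):
Take p = |Q|, the number of DFA states.
Any string of length >= |Q| passes through |Q|+1 states while reading its first |Q| symbols,
so by pigeonhole some state repeats, giving the loop that can be pumped.
Here |Q| = 4
Therefore the proof uses p = 4

4


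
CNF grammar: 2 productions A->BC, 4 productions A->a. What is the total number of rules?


CNF allows two rule forms:
  A -> BC (binary): 2 rules
  A -> a (terminal): 4 rules
Total = 2 + 4 = 6

6


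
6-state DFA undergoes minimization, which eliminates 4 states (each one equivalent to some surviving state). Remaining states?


Original DFA: 6 states
Redundant states removed: 4
Minimized states = original - removed
= 6 - 4
= 2

2


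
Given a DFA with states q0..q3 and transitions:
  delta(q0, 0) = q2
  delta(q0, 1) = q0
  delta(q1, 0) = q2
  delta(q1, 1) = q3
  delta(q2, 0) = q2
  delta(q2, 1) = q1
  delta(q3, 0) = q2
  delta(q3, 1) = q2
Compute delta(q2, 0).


Looking up transition function:
delta(q2, 0) in the table
Row: q2, Column: 0
Result: q2

q2


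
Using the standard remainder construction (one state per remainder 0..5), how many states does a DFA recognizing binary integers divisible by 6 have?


Divisibility by 6 is tracked via the remainder mod 6: 0, 1, ..., 5
The construction assigns one state to each remainder
Number of remainders = 6

6


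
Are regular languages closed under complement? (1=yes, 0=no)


Regular languages are closed under:
- Union (DFA product construction)
- Intersection (DFA product construction)
- Complement (swap accept/reject states)
- Concatenation (NFA construction)
- Kleene star (NFA construction)
complement is in this list
Therefore: closed

1


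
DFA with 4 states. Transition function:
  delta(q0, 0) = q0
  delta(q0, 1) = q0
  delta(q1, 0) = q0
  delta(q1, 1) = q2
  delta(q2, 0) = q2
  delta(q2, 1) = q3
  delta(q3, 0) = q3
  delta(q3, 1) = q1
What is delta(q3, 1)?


Looking up transition function:
delta(q3, 1) in the table
Row: q3, Column: 1
Result: q1

q1


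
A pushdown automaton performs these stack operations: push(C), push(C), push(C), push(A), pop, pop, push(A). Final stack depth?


Tracing stack operations:
  push(C) -> stack = [C], depth=1
  push(C) -> stack = [C,C], depth=2
  push(C) -> stack = [C,C,C], depth=3
  push(A) -> stack = [C,C,C,A], depth=4
  pop -> removed A, stack = [C,C,C], depth=3
  pop -> removed C, stack = [C,C], depth=2
  push(A) -> stack = [C,C,A], depth=3
Final depth = 3

3


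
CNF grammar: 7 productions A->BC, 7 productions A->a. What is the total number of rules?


CNF allows two rule forms:
  A -> BC (binary): 7 rules
  A -> a (terminal): 7 rules
Total = 7 + 7 = 14

14


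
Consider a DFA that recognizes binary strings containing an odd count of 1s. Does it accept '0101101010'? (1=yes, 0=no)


DFA has 2 states: q_even (start, accept=no) and q_odd
Processing string '0101101010' character by character:
  Position 0: read '0', 1-count=0 -> q_even (no change)
  Position 1: read '1', 1-count=1 -> q_odd
  Position 2: read '0', 1-count=1 -> q_odd (no change)
  Position 3: read '1', 1-count=2 -> q_even
  Position 4: read '1', 1-count=3 -> q_odd
  Position 5: read '0', 1-count=3 -> q_odd (no change)
  Position 6: read '1', 1-count=4 -> q_even
  Position 7: read '0', 1-count=4 -> q_even (no change)
  Position 8: read '1', 1-count=5 -> q_odd
  Position 9: read '0', 1-count=5 -> q_odd (no change)
Final state: q_odd, total 1s = 5 (odd); the DFA requires an odd count -> accept

1


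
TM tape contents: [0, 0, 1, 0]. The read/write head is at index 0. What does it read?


Tape: [0, 0, 1, 0]
Positions: 0 1 2 3
Values:    0 0 1 0
Head at position 0
tape[0] = 0

0


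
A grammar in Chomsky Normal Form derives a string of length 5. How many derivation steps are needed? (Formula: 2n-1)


Chomsky Normal Form derivation:
String length n = 5
Each step either:
  - Splits a nonterminal into two (n-1 such steps)
  - Converts a nonterminal to terminal (n such steps)
Total = (n-1) + n = 2n - 1
= 2(5) - 1
= 10 - 1
= 9

9


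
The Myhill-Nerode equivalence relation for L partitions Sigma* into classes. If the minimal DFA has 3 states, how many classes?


Myhill-Nerode theorem:
Number of equivalence classes = number of states in minimal DFA
Minimal DFA states = 3
Therefore equivalence classes = 3

3


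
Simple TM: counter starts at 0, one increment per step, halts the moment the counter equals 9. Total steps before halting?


Counter starts at 0. Counting sequence:
  Step 1: counter = 1
  Step 2: counter = 2
  Step 3: counter = 3
  Step 4: counter = 4
  Step 5: counter = 5
  Step 6: counter = 6
  ...
  Step 9: counter = 9
Counter reached 9 -> halt
Total steps = 9

9


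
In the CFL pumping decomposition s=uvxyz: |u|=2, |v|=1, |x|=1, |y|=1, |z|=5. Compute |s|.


|s| = |u| + |v| + |x| + |y| + |z|
= 2 + 1 + 1 + 1 + 5
= 3 + 1 + 6
= 4 + 6
= 10

10


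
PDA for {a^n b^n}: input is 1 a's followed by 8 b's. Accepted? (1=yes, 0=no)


Language requires equal numbers of a's and b's
PDA pushes for each 'a', pops for each 'b'
Number of a's = 1
Number of b's = 8
1 != 8 -> Reject

0


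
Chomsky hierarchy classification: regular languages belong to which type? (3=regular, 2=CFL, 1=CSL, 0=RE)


Chomsky hierarchy levels:
  Type 3: Regular (DFA/NFA/regex)
  Type 2: Context-free (PDA)
  Type 1: Context-sensitive
  Type 0: Recursively enumerable (TM)
'regular' corresponds to Type 3

3


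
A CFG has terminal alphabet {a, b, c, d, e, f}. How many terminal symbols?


Terminal symbols: a, b, c, d, e, f
Counting each: a (#1), b (#2), c (#3), d (#4), e (#5), f (#6)
Total = 6

6


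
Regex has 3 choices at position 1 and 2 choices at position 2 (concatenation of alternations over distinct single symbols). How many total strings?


First group: 3 alternatives
Second group: 2 alternatives
Concatenation: each choice from group 1 pairs with each from group 2
Total = 3 x 2 = 6

6


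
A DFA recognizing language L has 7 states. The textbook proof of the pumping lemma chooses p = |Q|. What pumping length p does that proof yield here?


Pumping lemma for regular languages (standard proof):
Take p = |Q|, the number of DFA states.
Any string of length >= |Q| passes through |Q|+1 states while reading its first |Q| symbols,
so by pigeonhole some state repeats, giving the loop that can be pumped.
Here |Q| = 7
Therefore the proof uses p = 7

7


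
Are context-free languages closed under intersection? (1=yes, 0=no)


CFL closure properties:
  Closed under: union, concatenation, Kleene star
  NOT closed under: intersection, complement
Operation 'intersection' is in not-closed list -> No (not closed)

0


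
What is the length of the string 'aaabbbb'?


String: 'aaabbbb'
Counting characters:
  'a' appears 3 time(s)
  'b' appears 4 time(s)
Total length = 3 + 4 = 7

7


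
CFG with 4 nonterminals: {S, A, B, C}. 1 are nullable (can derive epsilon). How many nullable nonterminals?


Nonterminals: {S, A, B, C}
A nonterminal is nullable if it can derive epsilon
Counting nullable nonterminals: 1
Total nullable = 1

1


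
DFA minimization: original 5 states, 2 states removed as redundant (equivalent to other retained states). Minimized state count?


Original DFA: 5 states
Redundant states removed: 2
Minimized states = original - removed
= 5 - 2
= 3

3


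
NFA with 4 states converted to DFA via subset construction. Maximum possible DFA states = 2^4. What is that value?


NFA has 4 states
Subset construction: each DFA state = subset of NFA states
Maximum subsets = 2^4
2^4 = 16

16


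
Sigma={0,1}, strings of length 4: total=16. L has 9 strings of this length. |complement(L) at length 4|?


Alphabet: {0,1}
String length: 4
Total strings of length 4 = 2^4 = 16
Strings in L = 9
Complement = total - |L|
= 16 - 9
= 7

7


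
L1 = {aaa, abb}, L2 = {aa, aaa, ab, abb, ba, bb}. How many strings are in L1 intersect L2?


L1 = {aaa, abb}
L2 = {aa, aaa, ab, abb, ba, bb}
Checking each string in L1 against L2:
  'aaa': in L2? Yes
  'abb': in L2? Yes
Intersection = {aaa, abb}
|L1 ∩ L2| = 2

2


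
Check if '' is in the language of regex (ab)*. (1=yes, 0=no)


Pattern: (ab)*
String: ''
Pattern requires: zero or more repetitions of 'ab'
Pairs: []
All pairs are 'ab'? Yes
Result: 1

1


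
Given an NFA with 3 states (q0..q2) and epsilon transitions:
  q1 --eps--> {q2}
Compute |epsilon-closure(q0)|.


Starting from q0
Initialize closure = {q0}
q0 has no outgoing epsilon transitions -> nothing to add
Final closure: {q0}
Size = 1

1


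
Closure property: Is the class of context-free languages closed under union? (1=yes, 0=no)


CFL closure properties:
  Closed under: union, concatenation, Kleene star
  NOT closed under: intersection, complement
Operation 'union' is in closed list -> Yes (closed)

1


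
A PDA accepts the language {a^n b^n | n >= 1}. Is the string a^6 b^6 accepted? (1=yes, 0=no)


Language requires equal numbers of a's and b's
PDA pushes for each 'a', pops for each 'b'
Number of a's = 6
Number of b's = 6
6 == 6 -> Accept

1


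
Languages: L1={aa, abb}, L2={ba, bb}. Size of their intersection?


L1 = {aa, abb}
L2 = {ba, bb}
Checking each string in L1 against L2:
  'aa': in L2? No
  'abb': in L2? No
Intersection = {}
|L1 ∩ L2| = 0

0


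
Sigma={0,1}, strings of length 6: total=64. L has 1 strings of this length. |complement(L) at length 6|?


Alphabet: {0,1}
String length: 6
Total strings of length 6 = 2^6 = 64
Strings in L = 1
Complement = total - |L|
= 64 - 1
= 63

63


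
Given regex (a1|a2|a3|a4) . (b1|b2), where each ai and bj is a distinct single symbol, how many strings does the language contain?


First group: 4 alternatives
Second group: 2 alternatives
Concatenation: each choice from group 1 pairs with each from group 2
Total = 4 x 2 = 8

8


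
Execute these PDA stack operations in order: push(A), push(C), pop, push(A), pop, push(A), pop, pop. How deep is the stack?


Tracing stack operations:
  push(A) -> stack = [A], depth=1
  push(C) -> stack = [A,C], depth=2
  pop -> removed C, stack = [A], depth=1
  push(A) -> stack = [A,A], depth=2
  pop -> removed A, stack = [A], depth=1
  push(A) -> stack = [A,A], depth=2
  pop -> removed A, stack = [A], depth=1
  pop -> removed A, stack = [], depth=0
Final depth = 0

0


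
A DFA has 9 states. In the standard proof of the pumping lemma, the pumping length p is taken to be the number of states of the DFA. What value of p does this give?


Pumping lemma for regular languages (standard proof):
Take p = |Q|, the number of DFA states.
Any string of length >= |Q| passes through |Q|+1 states while reading its first |Q| symbols,
so by pigeonhole some state repeats, giving the loop that can be pumped.
Here |Q| = 9
Therefore the proof uses p = 9

9


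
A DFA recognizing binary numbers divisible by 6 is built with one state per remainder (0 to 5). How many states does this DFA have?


Divisibility by 6 is tracked via the remainder mod 6: 0, 1, ..., 5
The construction assigns one state to each remainder
Number of remainders = 6

6


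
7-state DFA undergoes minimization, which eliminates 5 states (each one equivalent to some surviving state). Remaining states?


Original DFA: 7 states
Redundant states removed: 5
Minimized states = original - removed
= 7 - 5
= 2

2


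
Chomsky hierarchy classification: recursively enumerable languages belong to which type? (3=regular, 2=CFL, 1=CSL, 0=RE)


Chomsky hierarchy levels:
  Type 3: Regular (DFA/NFA/regex)
  Type 2: Context-free (PDA)
  Type 1: Context-sensitive
  Type 0: Recursively enumerable (TM)
'recursively enumerable' corresponds to Type 0

0


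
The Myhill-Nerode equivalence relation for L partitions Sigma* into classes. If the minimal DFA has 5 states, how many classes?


Myhill-Nerode theorem:
Number of equivalence classes = number of states in minimal DFA
Minimal DFA states = 5
Therefore equivalence classes = 5

5


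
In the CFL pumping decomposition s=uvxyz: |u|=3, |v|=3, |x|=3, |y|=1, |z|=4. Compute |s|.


|s| = |u| + |v| + |x| + |y| + |z|
= 3 + 3 + 3 + 1 + 4
= 6 + 3 + 5
= 9 + 5
= 14

14


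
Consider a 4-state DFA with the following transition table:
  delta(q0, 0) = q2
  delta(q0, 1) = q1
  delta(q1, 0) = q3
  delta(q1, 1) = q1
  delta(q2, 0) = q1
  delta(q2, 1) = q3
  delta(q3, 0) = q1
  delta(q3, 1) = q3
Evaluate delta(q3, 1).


Looking up transition function:
delta(q3, 1) in the table
Row: q3, Column: 1
Result: q3

q3


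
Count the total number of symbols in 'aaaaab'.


String: 'aaaaab'
Counting characters:
  'a' appears 5 time(s)
  'b' appears 1 time(s)
Total length = 5 + 1 = 6

6


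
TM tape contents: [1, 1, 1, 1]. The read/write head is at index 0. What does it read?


Tape: [1, 1, 1, 1]
Positions: 0 1 2 3
Values:    1 1 1 1
Head at position 0
tape[0] = 1

1


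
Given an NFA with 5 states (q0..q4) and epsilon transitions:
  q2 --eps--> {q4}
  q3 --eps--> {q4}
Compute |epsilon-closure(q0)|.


Starting from q0
Initialize closure = {q0}
q0 has no outgoing epsilon transitions -> nothing to add
Final closure: {q0}
Size = 1

1


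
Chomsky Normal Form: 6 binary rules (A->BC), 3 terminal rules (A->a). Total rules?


CNF allows two rule forms:
  A -> BC (binary): 6 rules
  A -> a (terminal): 3 rules
Total = 6 + 3 = 9

9


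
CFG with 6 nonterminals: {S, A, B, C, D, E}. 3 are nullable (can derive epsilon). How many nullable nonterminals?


Nonterminals: {S, A, B, C, D, E}
A nonterminal is nullable if it can derive epsilon
Counting nullable nonterminals: 3
Total nullable = 3

3


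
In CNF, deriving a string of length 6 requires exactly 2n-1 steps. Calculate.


Chomsky Normal Form derivation:
String length n = 6
Each step either:
  - Splits a nonterminal into two (n-1 such steps)
  - Converts a nonterminal to terminal (n such steps)
Total = (n-1) + n = 2n - 1
= 2(6) - 1
= 12 - 1
= 11

11


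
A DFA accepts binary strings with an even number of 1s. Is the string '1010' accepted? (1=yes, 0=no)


DFA has 2 states: q_even (start, accept=yes) and q_odd
Processing string '1010' character by character:
  Position 0: read '1', 1-count=1 -> q_odd
  Position 1: read '0', 1-count=1 -> q_odd (no change)
  Position 2: read '1', 1-count=2 -> q_even
  Position 3: read '0', 1-count=2 -> q_even (no change)
Final state: q_even, total 1s = 2 (even); the DFA requires an even count -> accept

1


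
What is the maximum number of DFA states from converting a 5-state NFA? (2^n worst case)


NFA has 5 states
Subset construction: each DFA state = subset of NFA states
Maximum subsets = 2^5
2^5 = 32

32


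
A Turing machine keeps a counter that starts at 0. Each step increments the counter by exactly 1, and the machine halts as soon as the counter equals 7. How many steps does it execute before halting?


Counter starts at 0. Counting sequence:
  Step 1: counter = 1
  Step 2: counter = 2
  Step 3: counter = 3
  Step 4: counter = 4
  Step 5: counter = 5
  Step 6: counter = 6
  Step 7: counter = 7
Counter reached 7 -> halt
Total steps = 7

7


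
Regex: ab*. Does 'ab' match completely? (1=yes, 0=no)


Pattern: ab*
String: 'ab'
Pattern requires: exactly one 'a' followed by zero or more 'b's
First char is 'a' -> OK
Rest 'b': all b's? Yes
Result: 1

1


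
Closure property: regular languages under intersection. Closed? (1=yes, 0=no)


Regular languages are closed under:
- Union (DFA product construction)
- Intersection (DFA product construction)
- Complement (swap accept/reject states)
- Concatenation (NFA construction)
- Kleene star (NFA construction)
intersection is in this list
Therefore: closed

1


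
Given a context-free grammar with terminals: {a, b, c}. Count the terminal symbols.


Terminal symbols: a, b, c
Counting each: a (#1), b (#2), c (#3)
Total = 3

3


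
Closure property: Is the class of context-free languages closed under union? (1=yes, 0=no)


CFL closure properties:
  Closed under: union, concatenation, Kleene star
  NOT closed under: intersection, complement
Operation 'union' is in closed list -> Yes (closed)

1


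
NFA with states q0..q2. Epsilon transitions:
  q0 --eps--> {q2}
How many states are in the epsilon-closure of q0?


Starting from q0
Initialize closure = {q0}
Follow epsilon from q0 -> add q2
Final closure: {q0, q2}
Size = 2

2


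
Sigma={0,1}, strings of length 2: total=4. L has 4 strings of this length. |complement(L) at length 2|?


Alphabet: {0,1}
String length: 2
Total strings of length 2 = 2^2 = 4
Strings in L = 4
Complement = total - |L|
= 4 - 4
= 0

0


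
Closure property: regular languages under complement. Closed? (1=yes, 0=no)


Regular languages are closed under:
- Union (DFA product construction)
- Intersection (DFA product construction)
- Complement (swap accept/reject states)
- Concatenation (NFA construction)
- Kleene star (NFA construction)
complement is in this list
Therefore: closed

1


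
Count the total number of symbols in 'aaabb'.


String: 'aaabb'
Counting characters:
  'a' appears 3 time(s)
  'b' appears 2 time(s)
Total length = 3 + 2 = 5

5


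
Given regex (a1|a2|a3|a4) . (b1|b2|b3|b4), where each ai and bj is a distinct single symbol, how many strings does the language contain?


First group: 4 alternatives
Second group: 4 alternatives
Concatenation: each choice from group 1 pairs with each from group 2
Total = 4 x 4 = 16

16


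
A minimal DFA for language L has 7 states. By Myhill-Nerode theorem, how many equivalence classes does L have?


Myhill-Nerode theorem:
Number of equivalence classes = number of states in minimal DFA
Minimal DFA states = 7
Therefore equivalence classes = 7

7


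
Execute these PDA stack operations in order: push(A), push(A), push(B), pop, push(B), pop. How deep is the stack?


Tracing stack operations:
  push(A) -> stack = [A], depth=1
  push(A) -> stack = [A,A], depth=2
  push(B) -> stack = [A,A,B], depth=3
  pop -> removed B, stack = [A,A], depth=2
  push(B) -> stack = [A,A,B], depth=3
  pop -> removed B, stack = [A,A], depth=2
Final depth = 2

2


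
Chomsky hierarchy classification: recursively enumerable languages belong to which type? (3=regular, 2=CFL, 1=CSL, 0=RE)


Chomsky hierarchy levels:
  Type 3: Regular (DFA/NFA/regex)
  Type 2: Context-free (PDA)
  Type 1: Context-sensitive
  Type 0: Recursively enumerable (TM)
'recursively enumerable' corresponds to Type 0

0


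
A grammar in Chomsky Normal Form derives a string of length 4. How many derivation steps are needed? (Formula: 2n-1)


Chomsky Normal Form derivation:
String length n = 4
Each step either:
  - Splits a nonterminal into two (n-1 such steps)
  - Converts a nonterminal to terminal (n such steps)
Total = (n-1) + n = 2n - 1
= 2(4) - 1
= 8 - 1
= 7

7


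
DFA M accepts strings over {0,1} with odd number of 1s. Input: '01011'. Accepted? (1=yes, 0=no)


DFA has 2 states: q_even (start, accept=no) and q_odd
Processing string '01011' character by character:
  Position 0: read '0', 1-count=0 -> q_even (no change)
  Position 1: read '1', 1-count=1 -> q_odd
  Position 2: read '0', 1-count=1 -> q_odd (no change)
  Position 3: read '1', 1-count=2 -> q_even
  Position 4: read '1', 1-count=3 -> q_odd
Final state: q_odd, total 1s = 3 (odd); the DFA requires an odd count -> accept

1


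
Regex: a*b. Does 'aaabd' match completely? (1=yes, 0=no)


Pattern: a*b
String: 'aaabd'
Pattern requires: zero or more 'a's followed by exactly one 'b'
Found 3 leading 'a's
Remaining: 'bd'
Remaining is not 'b' -> no match
Result: 0

0


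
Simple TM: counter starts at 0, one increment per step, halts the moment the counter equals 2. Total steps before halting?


Counter starts at 0. Counting sequence:
  Step 1: counter = 1
  Step 2: counter = 2
Counter reached 2 -> halt
Total steps = 2

2


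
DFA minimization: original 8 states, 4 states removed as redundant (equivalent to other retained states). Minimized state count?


Original DFA: 8 states
Redundant states removed: 4
Minimized states = original - removed
= 8 - 4
= 4

4


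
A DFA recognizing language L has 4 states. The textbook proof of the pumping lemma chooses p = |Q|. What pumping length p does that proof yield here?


Pumping lemma for regular languages (standard proof):
Take p = |Q|, the number of DFA states.
Any string of length >= |Q| passes through |Q|+1 states while reading its first |Q| symbols,
so by pigeonhole some state repeats, giving the loop that can be pumped.
Here |Q| = 4
Therefore the proof uses p = 4

4


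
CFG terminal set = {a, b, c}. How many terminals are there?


Terminal symbols: a, b, c
Counting each: a (#1), b (#2), c (#3)
Total = 3

3


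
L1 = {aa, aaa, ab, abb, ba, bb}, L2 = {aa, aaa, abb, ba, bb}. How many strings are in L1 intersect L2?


L1 = {aa, aaa, ab, abb, ba, bb}
L2 = {aa, aaa, abb, ba, bb}
Checking each string in L1 against L2:
  'aa': in L2? Yes
  'aaa': in L2? Yes
  'ab': in L2? No
  'abb': in L2? Yes
  'ba': in L2? Yes
  'bb': in L2? Yes
Intersection = {aa, aaa, abb, ba, bb}
|L1 ∩ L2| = 5

5


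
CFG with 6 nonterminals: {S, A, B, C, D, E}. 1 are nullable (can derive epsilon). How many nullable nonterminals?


Nonterminals: {S, A, B, C, D, E}
A nonterminal is nullable if it can derive epsilon
Counting nullable nonterminals: 1
Total nullable = 1

1


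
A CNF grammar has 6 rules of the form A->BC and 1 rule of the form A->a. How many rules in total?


CNF allows two rule forms:
  A -> BC (binary): 6 rules
  A -> a (terminal): 1 rule
Total = 6 + 1 = 7

7


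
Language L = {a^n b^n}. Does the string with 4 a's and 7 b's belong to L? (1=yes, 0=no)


Language requires equal numbers of a's and b's
PDA pushes for each 'a', pops for each 'b'
Number of a's = 4
Number of b's = 7
4 != 7 -> Reject

0


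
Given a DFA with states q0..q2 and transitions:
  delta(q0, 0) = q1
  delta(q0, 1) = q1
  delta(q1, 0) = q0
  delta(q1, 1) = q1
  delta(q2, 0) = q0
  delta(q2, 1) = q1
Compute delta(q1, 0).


Looking up transition function:
delta(q1, 0) in the table
Row: q1, Column: 0
Result: q0

q0


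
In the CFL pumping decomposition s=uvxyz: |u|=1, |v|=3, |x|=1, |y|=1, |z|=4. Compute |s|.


|s| = |u| + |v| + |x| + |y| + |z|
= 1 + 3 + 1 + 1 + 4
= 4 + 1 + 5
= 5 + 5
= 10

10


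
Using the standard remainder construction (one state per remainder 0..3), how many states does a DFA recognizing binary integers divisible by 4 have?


Divisibility by 4 is tracked via the remainder mod 4: 0, 1, ..., 3
The construction assigns one state to each remainder
Number of remainders = 4

4


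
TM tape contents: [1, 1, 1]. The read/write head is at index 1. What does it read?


Tape: [1, 1, 1]
Positions: 0 1 2
Values:    1 1 1
Head at position 1
tape[1] = 1

1


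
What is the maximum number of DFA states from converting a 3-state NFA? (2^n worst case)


NFA has 3 states
Subset construction: each DFA state = subset of NFA states
Maximum subsets = 2^3
2^3 = 8

8


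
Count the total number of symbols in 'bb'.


String: 'bb'
Counting characters:
  'b' appears 2 time(s)
Total length = 0 + 2 = 2

2


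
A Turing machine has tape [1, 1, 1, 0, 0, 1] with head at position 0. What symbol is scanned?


Tape: [1, 1, 1, 0, 0, 1]
Positions: 0 1 2 3 4 5
Values:    1 1 1 0 0 1
Head at position 0
tape[0] = 1

1


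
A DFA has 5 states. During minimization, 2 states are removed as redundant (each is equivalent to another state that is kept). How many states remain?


Original DFA: 5 states
Redundant states removed: 2
Minimized states = original - removed
= 5 - 2
= 3

3


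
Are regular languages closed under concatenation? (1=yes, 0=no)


Regular languages are closed under all standard operations:
- Union: Yes (product construction)
- Intersection: Yes (product construction)
- Complement: Yes (swap accept/reject)
- Concatenation: Yes (NFA construction)
Operation: concatenation -> Closed

1


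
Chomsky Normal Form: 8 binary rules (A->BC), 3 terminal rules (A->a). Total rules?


CNF allows two rule forms:
  A -> BC (binary): 8 rules
  A -> a (terminal): 3 rules
Total = 8 + 3 = 11

11


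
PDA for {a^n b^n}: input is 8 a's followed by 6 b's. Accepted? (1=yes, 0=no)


Language requires equal numbers of a's and b's
PDA pushes for each 'a', pops for each 'b'
Number of a's = 8
Number of b's = 6
8 != 6 -> Reject

0


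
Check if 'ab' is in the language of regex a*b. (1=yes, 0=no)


Pattern: a*b
String: 'ab'
Pattern requires: zero or more 'a's followed by exactly one 'b'
Found 1 leading 'a's
Remaining: 'b'
Remaining is exactly 'b' -> match
Result: 1

1


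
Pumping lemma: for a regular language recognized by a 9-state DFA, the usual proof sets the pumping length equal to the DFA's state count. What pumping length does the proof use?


Pumping lemma for regular languages (standard proof):
Take p = |Q|, the number of DFA states.
Any string of length >= |Q| passes through |Q|+1 states while reading its first |Q| symbols,
so by pigeonhole some state repeats, giving the loop that can be pumped.
Here |Q| = 9
Therefore the proof uses p = 9

9


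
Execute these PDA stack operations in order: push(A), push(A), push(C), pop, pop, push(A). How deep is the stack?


Tracing stack operations:
  push(A) -> stack = [A], depth=1
  push(A) -> stack = [A,A], depth=2
  push(C) -> stack = [A,A,C], depth=3
  pop -> removed C, stack = [A,A], depth=2
  pop -> removed A, stack = [A], depth=1
  push(A) -> stack = [A,A], depth=2
Final depth = 2

2
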